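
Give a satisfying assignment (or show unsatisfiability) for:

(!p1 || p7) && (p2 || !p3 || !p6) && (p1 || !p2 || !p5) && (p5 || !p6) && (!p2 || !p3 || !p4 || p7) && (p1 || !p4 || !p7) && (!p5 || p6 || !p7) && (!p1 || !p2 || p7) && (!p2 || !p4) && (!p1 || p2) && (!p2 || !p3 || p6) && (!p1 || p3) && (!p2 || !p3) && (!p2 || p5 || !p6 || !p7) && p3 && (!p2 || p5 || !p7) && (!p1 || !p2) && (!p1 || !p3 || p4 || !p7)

p1: False, p2: False, p3: True, p4: False, p5: False, p6: False, p7: True

Unit clause (p3) forces p3 = True.
In (!p2 || !p3) only !p2 is left, so p2 = False.
In (p2 || !p3 || !p6) only !p6 is left, so p6 = False.
In (!p1 || p2) only !p1 is left, so p1 = False.
Set p4 = False.
Set p5 = False.
Set p7 = True.
All clauses satisfied.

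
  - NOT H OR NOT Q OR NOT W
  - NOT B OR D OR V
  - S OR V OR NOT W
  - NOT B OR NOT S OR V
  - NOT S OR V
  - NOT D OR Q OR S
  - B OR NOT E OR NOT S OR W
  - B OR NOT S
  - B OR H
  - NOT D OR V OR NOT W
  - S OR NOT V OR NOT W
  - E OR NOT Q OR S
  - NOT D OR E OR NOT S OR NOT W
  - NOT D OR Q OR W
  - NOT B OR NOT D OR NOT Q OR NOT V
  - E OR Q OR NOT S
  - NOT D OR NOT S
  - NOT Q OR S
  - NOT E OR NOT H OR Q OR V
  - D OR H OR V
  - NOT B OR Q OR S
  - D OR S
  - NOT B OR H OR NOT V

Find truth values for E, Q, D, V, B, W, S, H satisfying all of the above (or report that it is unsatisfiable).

E=T; Q=F; D=F; V=T; B=T; W=T; S=T; H=T

Set E = True.
Set Q = False.
Try D = True:
  (NOT D OR Q OR S) forces S = True.
  clause (NOT D OR NOT S) is falsified — backtrack.
So D = False.
  then (D OR S) forces S = True.
  then (NOT S OR V) forces V = True.
  then (B OR NOT S) forces B = True.
  then (NOT B OR H OR NOT V) forces H = True.
Set W = True.
All clauses satisfied.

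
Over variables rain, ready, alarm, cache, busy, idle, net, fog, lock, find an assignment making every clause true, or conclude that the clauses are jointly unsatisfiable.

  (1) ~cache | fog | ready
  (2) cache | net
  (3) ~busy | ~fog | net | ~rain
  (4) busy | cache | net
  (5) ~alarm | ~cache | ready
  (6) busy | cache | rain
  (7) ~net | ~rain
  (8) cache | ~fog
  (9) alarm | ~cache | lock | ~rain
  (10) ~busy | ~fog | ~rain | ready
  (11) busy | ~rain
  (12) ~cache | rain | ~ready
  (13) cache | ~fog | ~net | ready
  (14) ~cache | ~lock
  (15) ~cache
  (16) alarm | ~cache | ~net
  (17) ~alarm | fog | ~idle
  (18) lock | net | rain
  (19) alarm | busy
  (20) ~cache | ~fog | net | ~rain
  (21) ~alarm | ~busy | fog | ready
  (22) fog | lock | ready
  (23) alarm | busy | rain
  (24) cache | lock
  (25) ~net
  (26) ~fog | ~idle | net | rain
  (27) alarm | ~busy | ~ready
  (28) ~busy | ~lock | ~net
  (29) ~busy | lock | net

Unsatisfiable — no assignment works.

Case cache = True:
  Clause (~cache) is falsified — contradiction.
Case cache = False:
  (cache | net) forces net = True.
  Clause (~net) is falsified — contradiction.
Both cases fail, so the formula is unsatisfiable.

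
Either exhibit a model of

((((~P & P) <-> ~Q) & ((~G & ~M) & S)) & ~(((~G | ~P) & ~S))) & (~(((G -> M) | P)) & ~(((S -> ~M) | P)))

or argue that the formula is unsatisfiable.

No satisfying assignment exists.

Case M = True: the conjunct ~M is False.
Case M = False: the conjunct ~(((S -> ~M) | P)) becomes ~((True | P)) = False.
Both cases fail — unsatisfiable.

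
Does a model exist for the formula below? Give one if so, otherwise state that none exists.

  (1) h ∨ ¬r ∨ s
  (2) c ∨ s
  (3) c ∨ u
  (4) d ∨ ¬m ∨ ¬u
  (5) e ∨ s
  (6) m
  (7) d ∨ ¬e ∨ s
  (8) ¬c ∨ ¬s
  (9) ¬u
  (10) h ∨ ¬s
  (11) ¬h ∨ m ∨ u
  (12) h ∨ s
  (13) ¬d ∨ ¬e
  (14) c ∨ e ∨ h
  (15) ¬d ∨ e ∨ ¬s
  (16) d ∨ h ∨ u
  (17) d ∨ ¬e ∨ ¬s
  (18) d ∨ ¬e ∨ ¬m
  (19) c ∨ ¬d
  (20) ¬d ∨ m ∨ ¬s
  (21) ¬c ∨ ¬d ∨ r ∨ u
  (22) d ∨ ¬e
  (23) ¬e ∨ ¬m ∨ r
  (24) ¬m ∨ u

Case m = True:
  (¬u) forces u = False.
  Clause (¬m ∨ u) is falsified — contradiction.
Case m = False:
  Clause (m) is falsified — contradiction.
Both cases fail, so the formula is unsatisfiable.

The formula is unsatisfiable.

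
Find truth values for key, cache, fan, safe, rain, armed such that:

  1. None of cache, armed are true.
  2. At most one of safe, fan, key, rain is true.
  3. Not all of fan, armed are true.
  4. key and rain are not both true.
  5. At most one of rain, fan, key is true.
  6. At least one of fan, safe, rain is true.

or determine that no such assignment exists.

key=F, cache=F, fan=T, safe=F, rain=F, armed=F

  (1) {cache, armed}: 0 true — none ✓
  (2) {safe, fan, key, rain}: 1 true — at most one ✓
  (3) {fan, armed}: 1/2 true — not all ✓
  (4) key=F, rain=F — not both ✓
  (5) {rain, fan, key}: 1 true — at most one ✓
  (6) {fan, safe, rain}: 1 true — at least one ✓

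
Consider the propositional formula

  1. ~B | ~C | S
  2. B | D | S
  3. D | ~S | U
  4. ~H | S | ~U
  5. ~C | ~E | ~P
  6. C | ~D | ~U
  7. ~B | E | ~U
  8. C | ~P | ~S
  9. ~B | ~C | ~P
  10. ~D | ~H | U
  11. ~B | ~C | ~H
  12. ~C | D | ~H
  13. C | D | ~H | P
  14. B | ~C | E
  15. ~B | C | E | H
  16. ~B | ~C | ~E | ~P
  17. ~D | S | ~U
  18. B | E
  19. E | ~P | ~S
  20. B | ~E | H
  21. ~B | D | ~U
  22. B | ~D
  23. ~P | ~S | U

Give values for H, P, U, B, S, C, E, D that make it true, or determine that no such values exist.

Set H = True.
Set P = True.
Try U = True:
  (~H | S | ~U) forces S = True.
  (C | ~P | ~S) forces C = True.
  (~C | ~E | ~P) forces E = False.
  clause (E | ~P | ~S) is falsified — backtrack.
So U = False.
  then (~D | ~H | U) forces D = False.
  then (~C | D | ~H) forces C = False.
  then (~P | ~S | U) forces S = False.
  then (B | D | S) forces B = True.
Set E = True.
All clauses satisfied.

H=T, P=T, U=F, B=T, S=F, C=F, E=T, D=F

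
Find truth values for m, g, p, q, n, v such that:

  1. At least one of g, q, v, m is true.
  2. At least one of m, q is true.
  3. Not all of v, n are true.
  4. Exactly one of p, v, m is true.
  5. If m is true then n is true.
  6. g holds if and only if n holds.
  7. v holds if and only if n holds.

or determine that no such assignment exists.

m = False, g = False, p = True, q = True, n = False, v = False

  (1) {g, q, v, m}: 1 true — at least one ✓
  (2) {m, q}: 1 true — at least one ✓
  (3) {v, n}: 0/2 true — not all ✓
  (4) {p, v, m}: 1 true — exactly one ✓
  (5) m=F ⇒ n: vacuous ✓
  (6) g=F, n=F — same ✓
  (7) v=F, n=F — same ✓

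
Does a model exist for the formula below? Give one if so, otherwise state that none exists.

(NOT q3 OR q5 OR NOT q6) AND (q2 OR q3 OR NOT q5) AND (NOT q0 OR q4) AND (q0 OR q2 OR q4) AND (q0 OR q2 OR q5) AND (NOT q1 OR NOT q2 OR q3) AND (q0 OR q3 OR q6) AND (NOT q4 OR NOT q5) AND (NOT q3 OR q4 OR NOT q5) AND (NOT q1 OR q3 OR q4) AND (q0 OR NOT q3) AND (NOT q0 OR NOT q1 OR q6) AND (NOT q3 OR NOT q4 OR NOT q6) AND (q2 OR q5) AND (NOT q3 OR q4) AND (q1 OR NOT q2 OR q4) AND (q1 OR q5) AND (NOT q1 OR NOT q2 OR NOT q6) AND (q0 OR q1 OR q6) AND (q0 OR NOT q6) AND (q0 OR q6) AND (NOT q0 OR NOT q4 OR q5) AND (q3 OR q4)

No satisfying assignment exists.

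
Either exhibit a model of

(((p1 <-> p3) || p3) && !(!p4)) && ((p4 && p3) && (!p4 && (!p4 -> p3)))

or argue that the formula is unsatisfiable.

UNSATISFIABLE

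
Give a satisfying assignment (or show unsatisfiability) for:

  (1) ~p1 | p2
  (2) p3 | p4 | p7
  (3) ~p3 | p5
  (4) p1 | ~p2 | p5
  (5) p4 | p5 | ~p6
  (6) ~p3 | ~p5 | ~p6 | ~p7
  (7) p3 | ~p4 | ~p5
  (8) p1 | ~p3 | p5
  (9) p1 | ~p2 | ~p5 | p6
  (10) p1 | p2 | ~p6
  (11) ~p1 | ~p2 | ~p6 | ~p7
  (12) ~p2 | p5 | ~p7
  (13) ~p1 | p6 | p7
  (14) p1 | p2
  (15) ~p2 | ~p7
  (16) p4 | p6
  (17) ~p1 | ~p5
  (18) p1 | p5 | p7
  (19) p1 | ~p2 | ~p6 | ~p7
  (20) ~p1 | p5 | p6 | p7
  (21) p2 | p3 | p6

p1=T; p2=T; p3=F; p4=T; p5=F; p6=T; p7=F

Set p1 = True.
  then (~p1 | p2) forces p2 = True.
  then (~p2 | ~p7) forces p7 = False.
  then (~p1 | ~p5) forces p5 = False.
  then (~p1 | p5 | p6 | p7) forces p6 = True.
  then (~p3 | p5) forces p3 = False.
  then (p4 | p5 | ~p6) forces p4 = True.
All clauses satisfied.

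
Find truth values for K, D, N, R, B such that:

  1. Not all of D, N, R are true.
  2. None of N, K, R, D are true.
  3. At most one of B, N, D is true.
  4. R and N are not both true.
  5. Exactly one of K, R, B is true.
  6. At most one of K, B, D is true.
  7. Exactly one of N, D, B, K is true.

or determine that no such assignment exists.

K = False, D = False, N = False, R = False, B = True

  (1) {D, N, R}: 0/3 true — not all ✓
  (2) {N, K, R, D}: 0 true — none ✓
  (3) {B, N, D}: 1 true — at most one ✓
  (4) R=F, N=F — not both ✓
  (5) {K, R, B}: 1 true — exactly one ✓
  (6) {K, B, D}: 1 true — at most one ✓
  (7) {N, D, B, K}: 1 true — exactly one ✓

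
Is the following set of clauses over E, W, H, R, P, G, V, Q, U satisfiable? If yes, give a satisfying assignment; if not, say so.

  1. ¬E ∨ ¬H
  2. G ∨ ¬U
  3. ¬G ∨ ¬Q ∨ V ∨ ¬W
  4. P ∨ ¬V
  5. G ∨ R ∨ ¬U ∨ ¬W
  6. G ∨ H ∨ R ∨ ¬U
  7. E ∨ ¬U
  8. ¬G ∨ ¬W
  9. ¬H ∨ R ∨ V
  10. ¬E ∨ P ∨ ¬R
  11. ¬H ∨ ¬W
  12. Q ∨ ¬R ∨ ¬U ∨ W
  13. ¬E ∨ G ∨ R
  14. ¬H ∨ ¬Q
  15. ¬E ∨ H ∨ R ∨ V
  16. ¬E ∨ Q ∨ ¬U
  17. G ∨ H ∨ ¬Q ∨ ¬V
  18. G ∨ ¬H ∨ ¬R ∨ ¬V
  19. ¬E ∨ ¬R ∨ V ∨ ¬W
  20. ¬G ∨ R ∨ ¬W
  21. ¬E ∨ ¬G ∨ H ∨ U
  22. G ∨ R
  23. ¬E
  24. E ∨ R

E = False; W = False; H = False; R = True; P = True; G = False; V = True; Q = False; U = False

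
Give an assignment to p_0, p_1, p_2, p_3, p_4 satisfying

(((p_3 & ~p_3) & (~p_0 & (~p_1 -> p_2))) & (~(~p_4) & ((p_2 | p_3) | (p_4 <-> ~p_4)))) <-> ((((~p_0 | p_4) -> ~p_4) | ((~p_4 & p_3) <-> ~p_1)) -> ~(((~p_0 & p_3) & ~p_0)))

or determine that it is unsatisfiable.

p_0 = False; p_1 = False; p_2 = True; p_3 = True; p_4 = False

  (((p_3 & ~p_3) & (~p_0 & (~p_1 -> p_2))) & (~(~p_4) & ((p_2 | p_3) | (p_4 <-> ~p_4)))) <-> ((((~p_0 | p_4) -> ~p_4) | ((~p_4 & p_3) <-> ~p_1)) -> ~(((~p_0 & p_3) & ~p_0))) = True
    ((p_3 & ~p_3) & (~p_0 & (~p_1 -> p_2))) & (~(~p_4) & ((p_2 | p_3) | (p_4 <-> ~p_4))) = False
      (p_3 & ~p_3) & (~p_0 & (~p_1 -> p_2)) = False
        p_3 & ~p_3 = False
          ~p_3 = False
        ~p_0 & (~p_1 -> p_2) = True
          ~p_0 = True
          ~p_1 -> p_2 = True
            ~p_1 = True
      ~(~p_4) & ((p_2 | p_3) | (p_4 <-> ~p_4)) = False
        ~(~p_4) = False
          ~p_4 = True
        (p_2 | p_3) | (p_4 <-> ~p_4) = True
          p_2 | p_3 = True
          p_4 <-> ~p_4 = False
            ~p_4 = True
    (((~p_0 | p_4) -> ~p_4) | ((~p_4 & p_3) <-> ~p_1)) -> ~(((~p_0 & p_3) & ~p_0)) = False
      ((~p_0 | p_4) -> ~p_4) | ((~p_4 & p_3) <-> ~p_1) = True
        (~p_0 | p_4) -> ~p_4 = True
          ~p_0 | p_4 = True
            ~p_0 = True
          ~p_4 = True
        (~p_4 & p_3) <-> ~p_1 = True
          ~p_4 & p_3 = True
            ~p_4 = True
          ~p_1 = True
      ~(((~p_0 & p_3) & ~p_0)) = False
        (~p_0 & p_3) & ~p_0 = True
          ~p_0 & p_3 = True
            ~p_0 = True
          ~p_0 = True
The formula evaluates to True.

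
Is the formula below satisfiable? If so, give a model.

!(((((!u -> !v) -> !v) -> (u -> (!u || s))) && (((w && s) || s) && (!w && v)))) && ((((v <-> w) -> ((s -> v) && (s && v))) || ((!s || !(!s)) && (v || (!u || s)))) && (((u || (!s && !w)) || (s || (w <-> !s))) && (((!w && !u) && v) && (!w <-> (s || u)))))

Case s = True: the formula simplifies to !((!w && v)) && (((!w && !u) && v) && !w).
  w = True: the conjunct !w is False.
  w = False: simplifies to !v && (!u && v).
    v = True: the conjunct !v is False.
    v = False: the conjunct v is False.
Case s = False: the formula simplifies to (!((v <-> w)) || (v || !u)) && (((u || !w) || w) && (((!w && !u) && v) && (!w <-> u))).
  u = True: the conjunct !u is False.
  u = False: simplifies to (!w || w) && ((!w && v) && w).
    w = True: the conjunct !w is False.
    w = False: the conjunct w is False.
Both cases fail — unsatisfiable.

No satisfying assignment exists.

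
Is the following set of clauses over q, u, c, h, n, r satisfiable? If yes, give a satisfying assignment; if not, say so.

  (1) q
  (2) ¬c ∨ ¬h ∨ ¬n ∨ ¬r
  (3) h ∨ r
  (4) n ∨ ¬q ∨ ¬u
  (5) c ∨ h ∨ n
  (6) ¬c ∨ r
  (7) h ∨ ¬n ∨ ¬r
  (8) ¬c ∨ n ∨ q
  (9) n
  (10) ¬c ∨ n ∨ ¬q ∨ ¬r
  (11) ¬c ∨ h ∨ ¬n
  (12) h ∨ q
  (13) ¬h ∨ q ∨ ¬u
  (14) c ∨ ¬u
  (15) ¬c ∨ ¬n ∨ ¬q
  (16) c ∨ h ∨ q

Unit clause (q) forces q = True.
Unit clause (n) forces n = True.
In (¬c ∨ ¬n ∨ ¬q) only ¬c is left, so c = False.
In (c ∨ ¬u) only ¬u is left, so u = False.
Try h = False:
  (h ∨ r) forces r = True.
  clause (h ∨ ¬n ∨ ¬r) is falsified — backtrack.
So h = True.
Set r = True.
All clauses satisfied.

q = True, u = False, c = False, h = True, n = True, r = True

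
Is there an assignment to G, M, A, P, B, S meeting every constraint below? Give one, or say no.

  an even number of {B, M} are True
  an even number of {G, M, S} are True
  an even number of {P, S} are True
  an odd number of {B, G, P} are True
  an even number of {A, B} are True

Unsatisfiable — no assignment works.

Adding constraints 1, 2, 3, 4 mod 2: every variable appears an even number of times on the left, so the left side is 0.
But the right sides sum to 1 (mod 2). 0 ≠ 1 — the system is inconsistent.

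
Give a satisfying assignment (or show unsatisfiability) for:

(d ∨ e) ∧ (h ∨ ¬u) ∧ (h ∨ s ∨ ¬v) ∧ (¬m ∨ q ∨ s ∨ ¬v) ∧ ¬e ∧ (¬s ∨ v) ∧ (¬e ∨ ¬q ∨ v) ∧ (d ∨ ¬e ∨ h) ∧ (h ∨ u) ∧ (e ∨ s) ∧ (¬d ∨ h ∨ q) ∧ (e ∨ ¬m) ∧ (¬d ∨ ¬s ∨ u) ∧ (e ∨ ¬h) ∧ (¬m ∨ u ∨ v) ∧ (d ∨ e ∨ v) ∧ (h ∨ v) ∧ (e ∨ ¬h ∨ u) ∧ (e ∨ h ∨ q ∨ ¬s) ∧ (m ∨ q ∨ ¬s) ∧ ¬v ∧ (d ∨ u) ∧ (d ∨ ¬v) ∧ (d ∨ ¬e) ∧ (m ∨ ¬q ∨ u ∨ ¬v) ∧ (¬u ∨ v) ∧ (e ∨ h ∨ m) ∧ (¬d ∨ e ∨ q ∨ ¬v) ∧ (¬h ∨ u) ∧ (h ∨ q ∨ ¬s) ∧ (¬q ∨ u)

UNSATISFIABLE

Case h = True:
  (¬e) forces e = False.
  Clause (e ∨ ¬h) is falsified — contradiction.
Case h = False:
  (h ∨ ¬u) forces u = False.
  Clause (h ∨ u) is falsified — contradiction.
Both cases fail, so the formula is unsatisfiable.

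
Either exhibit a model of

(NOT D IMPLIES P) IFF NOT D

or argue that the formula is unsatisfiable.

D: False, P: True

  (NOT D IMPLIES P) IFF NOT D = True
    NOT D IMPLIES P = True
      NOT D = True
    NOT D = True
The formula evaluates to True.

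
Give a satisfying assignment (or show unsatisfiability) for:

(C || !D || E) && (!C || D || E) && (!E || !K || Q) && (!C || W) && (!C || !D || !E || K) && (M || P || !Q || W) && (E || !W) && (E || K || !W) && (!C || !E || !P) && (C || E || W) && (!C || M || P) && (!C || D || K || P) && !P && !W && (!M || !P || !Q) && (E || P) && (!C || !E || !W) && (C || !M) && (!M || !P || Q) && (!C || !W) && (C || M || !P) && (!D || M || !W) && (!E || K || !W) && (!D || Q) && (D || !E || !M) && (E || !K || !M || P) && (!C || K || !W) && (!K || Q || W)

P: False; Q: False; K: False; C: False; E: True; W: False; M: False; D: False

Unit clause (!P) forces P = False.
Unit clause (!W) forces W = False.
In (E || P) only E is left, so E = True.
In (!C || W) only !C is left, so C = False.
In (C || !M) only !M is left, so M = False.
In (M || P || !Q || W) only !Q is left, so Q = False.
In (!D || Q) only !D is left, so D = False.
In (!K || Q || W) only !K is left, so K = False.
All clauses satisfied.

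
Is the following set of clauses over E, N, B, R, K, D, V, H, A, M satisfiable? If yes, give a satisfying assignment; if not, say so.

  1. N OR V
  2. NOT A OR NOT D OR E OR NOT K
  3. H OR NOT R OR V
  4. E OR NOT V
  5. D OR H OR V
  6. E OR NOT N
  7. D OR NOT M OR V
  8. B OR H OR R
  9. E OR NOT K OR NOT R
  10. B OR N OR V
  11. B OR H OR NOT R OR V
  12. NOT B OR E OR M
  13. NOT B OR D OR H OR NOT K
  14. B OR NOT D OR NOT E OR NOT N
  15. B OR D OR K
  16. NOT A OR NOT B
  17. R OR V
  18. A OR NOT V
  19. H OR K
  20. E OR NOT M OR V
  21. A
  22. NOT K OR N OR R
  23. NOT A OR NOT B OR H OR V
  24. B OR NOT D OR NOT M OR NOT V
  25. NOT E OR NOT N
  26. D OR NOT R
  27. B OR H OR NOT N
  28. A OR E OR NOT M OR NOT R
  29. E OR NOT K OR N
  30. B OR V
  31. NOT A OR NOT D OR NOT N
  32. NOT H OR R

E=T, N=F, B=F, R=T, K=T, D=T, V=T, H=F, A=T, M=F

Unit clause (A) forces A = True.
In (NOT A OR NOT B) only NOT B is left, so B = False.
In (B OR V) only V is left, so V = True.
In (E OR NOT V) only E is left, so E = True.
In (NOT E OR NOT N) only NOT N is left, so N = False.
Try R = False:
  (B OR H OR R) forces H = True.
  clause (NOT H OR R) is falsified — backtrack.
So R = True.
  then (D OR NOT R) forces D = True.
  then (B OR NOT D OR NOT M OR NOT V) forces M = False.
Set K = True.
Set H = False.
All clauses satisfied.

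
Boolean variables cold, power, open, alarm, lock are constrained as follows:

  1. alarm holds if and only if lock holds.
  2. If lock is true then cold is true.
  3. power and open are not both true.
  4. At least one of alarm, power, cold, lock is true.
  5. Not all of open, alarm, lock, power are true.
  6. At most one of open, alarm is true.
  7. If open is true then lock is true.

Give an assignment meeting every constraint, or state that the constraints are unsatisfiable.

cold = True, power = False, open = False, alarm = True, lock = True

  (1) alarm=T, lock=T — same ✓
  (2) lock=T ⇒ cold: T ✓
  (3) power=F, open=F — not both ✓
  (4) {alarm, power, cold, lock}: 3 true — at least one ✓
  (5) {open, alarm, lock, power}: 2/4 true — not all ✓
  (6) {open, alarm}: 1 true — at most one ✓
  (7) open=F ⇒ lock: vacuous ✓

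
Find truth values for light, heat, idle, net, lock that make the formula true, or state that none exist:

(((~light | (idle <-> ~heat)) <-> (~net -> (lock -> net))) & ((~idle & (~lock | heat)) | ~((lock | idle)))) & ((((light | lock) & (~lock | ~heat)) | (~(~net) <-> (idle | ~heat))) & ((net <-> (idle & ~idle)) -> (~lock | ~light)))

light = False, heat = True, idle = False, net = False, lock = False

  ((~light | (idle <-> ~heat)) <-> (~net -> (lock -> net))) & ((~idle & (~lock | heat)) | ~((lock | idle))) = True
    (~light | (idle <-> ~heat)) <-> (~net -> (lock -> net)) = True
      ~light | (idle <-> ~heat) = True
        ~light = True
        idle <-> ~heat = True
          ~heat = False
      ~net -> (lock -> net) = True
        ~net = True
        lock -> net = True
    (~idle & (~lock | heat)) | ~((lock | idle)) = True
      ~idle & (~lock | heat) = True
        ~idle = True
        ~lock | heat = True
          ~lock = True
      ~((lock | idle)) = True
        lock | idle = False
  (((light | lock) & (~lock | ~heat)) | (~(~net) <-> (idle | ~heat))) & ((net <-> (idle & ~idle)) -> (~lock | ~light)) = True
    ((light | lock) & (~lock | ~heat)) | (~(~net) <-> (idle | ~heat)) = True
      (light | lock) & (~lock | ~heat) = False
        light | lock = False
        ~lock | ~heat = True
          ~lock = True
          ~heat = False
      ~(~net) <-> (idle | ~heat) = True
        ~(~net) = False
          ~net = True
        idle | ~heat = False
          ~heat = False
    (net <-> (idle & ~idle)) -> (~lock | ~light) = True
      net <-> (idle & ~idle) = True
        idle & ~idle = False
          ~idle = True
      ~lock | ~light = True
        ~lock = True
        ~light = True
Both conjuncts True, so the formula holds.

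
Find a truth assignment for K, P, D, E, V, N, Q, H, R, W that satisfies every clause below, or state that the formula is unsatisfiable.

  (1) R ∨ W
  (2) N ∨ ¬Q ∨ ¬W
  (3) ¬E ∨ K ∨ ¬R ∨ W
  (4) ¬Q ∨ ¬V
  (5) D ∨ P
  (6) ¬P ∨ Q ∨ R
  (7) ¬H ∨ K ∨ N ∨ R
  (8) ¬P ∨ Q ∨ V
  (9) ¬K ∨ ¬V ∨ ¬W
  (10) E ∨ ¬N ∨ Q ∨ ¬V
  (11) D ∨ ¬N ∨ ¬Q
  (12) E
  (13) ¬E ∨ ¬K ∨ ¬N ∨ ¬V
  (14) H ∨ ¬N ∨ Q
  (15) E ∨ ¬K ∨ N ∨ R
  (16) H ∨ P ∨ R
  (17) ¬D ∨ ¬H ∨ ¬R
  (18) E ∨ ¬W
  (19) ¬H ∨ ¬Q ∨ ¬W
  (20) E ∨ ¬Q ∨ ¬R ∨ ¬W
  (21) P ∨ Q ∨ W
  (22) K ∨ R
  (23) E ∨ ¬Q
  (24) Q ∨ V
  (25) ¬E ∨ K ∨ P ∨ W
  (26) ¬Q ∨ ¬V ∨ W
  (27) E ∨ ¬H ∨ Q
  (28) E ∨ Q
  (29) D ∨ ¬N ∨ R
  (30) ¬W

K = True, P = True, D = False, E = True, V = False, N = False, Q = True, H = False, R = True, W = False

Unit clause (E) forces E = True.
Unit clause (¬W) forces W = False.
In (R ∨ W) only R is left, so R = True.
In (¬E ∨ K ∨ ¬R ∨ W) only K is left, so K = True.
Set P = True.
Set D = False.
Set V = False.
  then (¬P ∨ Q ∨ V) forces Q = True.
  then (D ∨ ¬N ∨ ¬Q) forces N = False.
Set H = False.
All clauses satisfied.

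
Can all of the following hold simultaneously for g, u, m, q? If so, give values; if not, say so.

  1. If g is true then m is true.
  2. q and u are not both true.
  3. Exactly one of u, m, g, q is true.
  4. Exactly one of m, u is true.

g=F, u=T, m=F, q=F

  (1) g=F ⇒ m: vacuous ✓
  (2) q=F, u=T — not both ✓
  (3) {u, m, g, q}: 1 true — exactly one ✓
  (4) {m, u}: 1 true — exactly one ✓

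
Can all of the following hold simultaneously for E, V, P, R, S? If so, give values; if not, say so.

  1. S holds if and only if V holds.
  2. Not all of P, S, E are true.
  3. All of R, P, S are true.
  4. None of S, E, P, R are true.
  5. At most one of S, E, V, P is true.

Case P = True:
  Constraint (4) is violated (P=T) — contradiction.
Case P = False:
  Constraint (3) is violated (P=F) — contradiction.
Both cases fail — unsatisfiable.

UNSATISFIABLE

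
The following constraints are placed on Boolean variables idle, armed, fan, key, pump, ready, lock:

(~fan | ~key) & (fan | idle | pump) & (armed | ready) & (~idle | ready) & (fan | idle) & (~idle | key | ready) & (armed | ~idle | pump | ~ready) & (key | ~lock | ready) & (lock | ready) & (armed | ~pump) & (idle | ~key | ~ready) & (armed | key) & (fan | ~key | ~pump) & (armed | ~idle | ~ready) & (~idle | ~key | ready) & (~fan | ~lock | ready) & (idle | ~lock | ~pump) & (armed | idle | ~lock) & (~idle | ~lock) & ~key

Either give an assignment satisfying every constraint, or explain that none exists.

idle = True, armed = True, fan = True, key = False, pump = True, ready = True, lock = False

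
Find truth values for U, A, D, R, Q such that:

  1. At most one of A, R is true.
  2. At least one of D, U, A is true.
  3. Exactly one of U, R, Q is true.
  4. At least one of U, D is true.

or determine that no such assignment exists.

U=F, A=F, D=T, R=F, Q=T

  (1) {A, R}: 0 true — at most one ✓
  (2) {D, U, A}: 1 true — at least one ✓
  (3) {U, R, Q}: 1 true — exactly one ✓
  (4) {U, D}: 1 true — at least one ✓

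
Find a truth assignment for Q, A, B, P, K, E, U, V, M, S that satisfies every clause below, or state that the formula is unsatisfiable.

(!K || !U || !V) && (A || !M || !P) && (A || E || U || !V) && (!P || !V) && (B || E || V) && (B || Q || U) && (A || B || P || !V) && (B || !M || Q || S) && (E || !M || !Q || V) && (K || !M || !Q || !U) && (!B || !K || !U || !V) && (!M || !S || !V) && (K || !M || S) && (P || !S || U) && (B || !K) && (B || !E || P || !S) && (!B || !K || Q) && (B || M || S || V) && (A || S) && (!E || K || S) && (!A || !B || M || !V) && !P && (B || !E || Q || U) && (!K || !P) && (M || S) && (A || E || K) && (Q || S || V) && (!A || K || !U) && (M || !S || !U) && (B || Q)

Q = True, A = True, B = True, P = False, K = True, E = True, U = False, V = True, M = True, S = False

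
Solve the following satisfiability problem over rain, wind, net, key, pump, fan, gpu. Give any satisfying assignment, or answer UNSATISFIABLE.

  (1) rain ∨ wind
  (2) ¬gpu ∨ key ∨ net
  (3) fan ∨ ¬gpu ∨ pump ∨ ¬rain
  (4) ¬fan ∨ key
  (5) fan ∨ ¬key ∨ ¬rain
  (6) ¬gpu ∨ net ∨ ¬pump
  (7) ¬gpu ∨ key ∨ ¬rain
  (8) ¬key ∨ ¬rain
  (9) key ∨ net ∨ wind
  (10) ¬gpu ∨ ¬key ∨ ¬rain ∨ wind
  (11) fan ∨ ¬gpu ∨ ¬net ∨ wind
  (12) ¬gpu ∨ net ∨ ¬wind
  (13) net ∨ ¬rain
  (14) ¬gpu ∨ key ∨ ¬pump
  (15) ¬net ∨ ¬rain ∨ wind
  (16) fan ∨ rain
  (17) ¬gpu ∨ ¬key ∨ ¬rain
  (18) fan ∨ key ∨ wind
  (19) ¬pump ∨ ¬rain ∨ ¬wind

rain = False; wind = True; net = False; key = True; pump = False; fan = True; gpu = False

Set rain = False.
  then (rain ∨ wind) forces wind = True.
  then (fan ∨ rain) forces fan = True.
  then (¬fan ∨ key) forces key = True.
Set net = False.
  then (¬gpu ∨ net ∨ ¬wind) forces gpu = False.
Set pump = False.
All clauses satisfied.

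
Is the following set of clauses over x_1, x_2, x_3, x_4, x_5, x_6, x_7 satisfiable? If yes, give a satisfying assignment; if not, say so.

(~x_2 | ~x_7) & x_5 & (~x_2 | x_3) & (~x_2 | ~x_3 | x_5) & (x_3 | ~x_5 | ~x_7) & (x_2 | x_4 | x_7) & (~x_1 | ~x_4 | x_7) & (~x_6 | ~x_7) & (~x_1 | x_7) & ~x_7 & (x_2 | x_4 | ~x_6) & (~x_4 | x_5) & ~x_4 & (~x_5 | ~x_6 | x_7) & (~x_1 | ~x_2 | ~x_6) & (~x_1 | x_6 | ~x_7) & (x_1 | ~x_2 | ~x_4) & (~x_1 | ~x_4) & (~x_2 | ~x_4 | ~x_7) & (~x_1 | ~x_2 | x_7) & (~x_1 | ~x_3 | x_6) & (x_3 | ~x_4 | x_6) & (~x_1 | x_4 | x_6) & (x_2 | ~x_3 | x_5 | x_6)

x_1=F, x_2=T, x_3=T, x_4=F, x_5=T, x_6=F, x_7=F

Unit clause (x_5) forces x_5 = True.
Unit clause (~x_7) forces x_7 = False.
Unit clause (~x_4) forces x_4 = False.
In (~x_5 | ~x_6 | x_7) only ~x_6 is left, so x_6 = False.
In (~x_1 | x_4 | x_6) only ~x_1 is left, so x_1 = False.
In (x_2 | x_4 | x_7) only x_2 is left, so x_2 = True.
In (~x_2 | x_3) only x_3 is left, so x_3 = True.
All clauses satisfied.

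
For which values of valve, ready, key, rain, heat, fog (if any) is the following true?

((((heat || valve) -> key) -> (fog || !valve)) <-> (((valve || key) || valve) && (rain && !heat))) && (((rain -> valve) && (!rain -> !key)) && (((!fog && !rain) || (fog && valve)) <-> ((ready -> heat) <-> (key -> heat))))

valve = True, ready = True, key = True, rain = True, heat = False, fog = True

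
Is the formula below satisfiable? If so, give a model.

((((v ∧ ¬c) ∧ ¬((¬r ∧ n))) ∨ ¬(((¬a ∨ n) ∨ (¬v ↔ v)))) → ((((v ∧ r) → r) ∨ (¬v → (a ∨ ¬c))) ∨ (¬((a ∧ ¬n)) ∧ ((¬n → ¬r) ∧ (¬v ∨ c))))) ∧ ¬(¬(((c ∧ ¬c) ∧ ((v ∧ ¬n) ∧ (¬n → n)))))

Unsatisfiable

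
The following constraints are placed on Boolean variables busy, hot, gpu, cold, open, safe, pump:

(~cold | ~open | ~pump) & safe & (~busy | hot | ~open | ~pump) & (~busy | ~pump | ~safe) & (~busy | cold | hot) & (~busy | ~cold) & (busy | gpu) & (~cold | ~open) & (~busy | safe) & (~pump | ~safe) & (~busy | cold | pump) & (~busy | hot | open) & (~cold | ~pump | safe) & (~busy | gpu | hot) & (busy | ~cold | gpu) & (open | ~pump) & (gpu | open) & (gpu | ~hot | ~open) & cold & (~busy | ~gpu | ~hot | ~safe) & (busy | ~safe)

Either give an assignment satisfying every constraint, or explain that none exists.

Case cold = True:
  (safe) forces safe = True.
  (~busy | ~cold) forces busy = False.
  Clause (busy | ~safe) is falsified — contradiction.
Case cold = False:
  Clause (cold) is falsified — contradiction.
Both cases fail, so the formula is unsatisfiable.

Unsatisfiable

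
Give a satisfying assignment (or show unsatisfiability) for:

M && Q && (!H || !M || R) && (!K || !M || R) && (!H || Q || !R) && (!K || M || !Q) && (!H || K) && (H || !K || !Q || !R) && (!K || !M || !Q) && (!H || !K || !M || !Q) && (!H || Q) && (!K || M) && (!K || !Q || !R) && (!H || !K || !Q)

R: True; K: False; Q: True; M: True; H: False

Unit clause (M) forces M = True.
Unit clause (Q) forces Q = True.
In (!K || !M || !Q) only !K is left, so K = False.
In (!H || K) only !H is left, so H = False.
Set R = True.
All clauses satisfied.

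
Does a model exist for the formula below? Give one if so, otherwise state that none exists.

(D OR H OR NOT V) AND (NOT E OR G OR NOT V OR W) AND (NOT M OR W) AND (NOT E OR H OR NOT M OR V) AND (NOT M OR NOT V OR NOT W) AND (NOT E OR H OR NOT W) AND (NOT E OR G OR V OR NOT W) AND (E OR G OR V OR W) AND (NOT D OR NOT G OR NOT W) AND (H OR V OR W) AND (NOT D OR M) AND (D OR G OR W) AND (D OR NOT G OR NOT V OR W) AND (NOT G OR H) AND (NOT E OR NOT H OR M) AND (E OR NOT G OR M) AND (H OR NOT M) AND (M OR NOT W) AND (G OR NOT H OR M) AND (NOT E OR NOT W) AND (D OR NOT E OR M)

Set G = False.
Set V = False.
Set E = False.
  then (E OR G OR V OR W) forces W = True.
  then (M OR NOT W) forces M = True.
  then (H OR NOT M) forces H = True.
Set D = False.
All clauses satisfied.

G = False; V = False; E = False; D = False; W = True; H = True; M = True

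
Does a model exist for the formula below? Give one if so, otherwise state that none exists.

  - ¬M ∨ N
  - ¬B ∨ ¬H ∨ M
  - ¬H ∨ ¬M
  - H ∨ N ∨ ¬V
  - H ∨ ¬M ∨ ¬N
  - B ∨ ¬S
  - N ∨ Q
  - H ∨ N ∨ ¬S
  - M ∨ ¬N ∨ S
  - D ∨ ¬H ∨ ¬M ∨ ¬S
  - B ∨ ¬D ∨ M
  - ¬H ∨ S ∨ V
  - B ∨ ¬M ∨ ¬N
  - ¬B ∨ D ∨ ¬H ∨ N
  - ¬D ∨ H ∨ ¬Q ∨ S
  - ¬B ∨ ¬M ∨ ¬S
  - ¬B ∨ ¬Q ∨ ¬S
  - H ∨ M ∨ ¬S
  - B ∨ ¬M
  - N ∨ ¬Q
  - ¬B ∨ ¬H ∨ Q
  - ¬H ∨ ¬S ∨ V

The formula is unsatisfiable.

Case N = True:
  If M = True:
    (¬H ∨ ¬M) forces H = False.
    clause (H ∨ ¬M ∨ ¬N) is falsified.
  If M = False:
    (M ∨ ¬N ∨ S) forces S = True.
    (B ∨ ¬S) forces B = True.
    (¬B ∨ ¬H ∨ M) forces H = False.
    clause (H ∨ M ∨ ¬S) is falsified.
  Every sub-case reaches a contradiction.
Case N = False:
  (¬M ∨ N) forces M = False.
  (N ∨ Q) forces Q = True.
  Clause (N ∨ ¬Q) is falsified — contradiction.
Both cases fail, so the formula is unsatisfiable.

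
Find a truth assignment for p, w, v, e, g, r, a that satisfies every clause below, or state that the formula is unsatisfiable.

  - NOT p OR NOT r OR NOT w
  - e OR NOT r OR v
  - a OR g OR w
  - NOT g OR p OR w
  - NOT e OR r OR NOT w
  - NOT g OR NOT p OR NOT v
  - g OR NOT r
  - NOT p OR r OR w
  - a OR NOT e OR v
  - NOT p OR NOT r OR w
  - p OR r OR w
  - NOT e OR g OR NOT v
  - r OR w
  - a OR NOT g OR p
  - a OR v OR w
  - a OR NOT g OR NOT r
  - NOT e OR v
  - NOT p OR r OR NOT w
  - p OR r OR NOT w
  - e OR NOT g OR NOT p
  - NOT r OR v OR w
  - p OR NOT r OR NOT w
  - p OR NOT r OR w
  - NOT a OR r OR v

Unsatisfiable

Case w = True:
  If r = True:
    (NOT p OR NOT r OR NOT w) forces p = False.
    clause (p OR NOT r OR NOT w) is falsified.
  If r = False:
    (NOT e OR r OR NOT w) forces e = False.
    (NOT p OR r OR NOT w) forces p = False.
    clause (p OR r OR NOT w) is falsified.
  Every sub-case reaches a contradiction.
Case w = False:
  (r OR w) forces r = True.
  (g OR NOT r) forces g = True.
  (NOT g OR p OR w) forces p = True.
  Clause (NOT p OR NOT r OR w) is falsified — contradiction.
Both cases fail, so the formula is unsatisfiable.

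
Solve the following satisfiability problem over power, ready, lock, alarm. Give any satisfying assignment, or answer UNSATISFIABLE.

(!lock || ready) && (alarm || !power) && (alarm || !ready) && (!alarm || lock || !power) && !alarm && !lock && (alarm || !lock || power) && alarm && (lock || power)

No satisfying assignment exists.

Case alarm = True:
  Clause (!alarm) is falsified — contradiction.
Case alarm = False:
  Clause (alarm) is falsified — contradiction.
Both cases fail, so the formula is unsatisfiable.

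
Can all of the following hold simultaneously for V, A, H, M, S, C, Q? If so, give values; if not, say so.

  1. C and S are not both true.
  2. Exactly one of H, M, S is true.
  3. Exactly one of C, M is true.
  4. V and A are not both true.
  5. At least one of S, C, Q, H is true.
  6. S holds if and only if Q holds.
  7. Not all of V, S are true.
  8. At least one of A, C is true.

V: False, A: True, H: True, M: False, S: False, C: True, Q: False

  (1) C=T, S=F — not both ✓
  (2) {H, M, S}: 1 true — exactly one ✓
  (3) {C, M}: 1 true — exactly one ✓
  (4) V=F, A=T — not both ✓
  (5) {S, C, Q, H}: 2 true — at least one ✓
  (6) S=F, Q=F — same ✓
  (7) {V, S}: 0/2 true — not all ✓
  (8) {A, C}: 2 true — at least one ✓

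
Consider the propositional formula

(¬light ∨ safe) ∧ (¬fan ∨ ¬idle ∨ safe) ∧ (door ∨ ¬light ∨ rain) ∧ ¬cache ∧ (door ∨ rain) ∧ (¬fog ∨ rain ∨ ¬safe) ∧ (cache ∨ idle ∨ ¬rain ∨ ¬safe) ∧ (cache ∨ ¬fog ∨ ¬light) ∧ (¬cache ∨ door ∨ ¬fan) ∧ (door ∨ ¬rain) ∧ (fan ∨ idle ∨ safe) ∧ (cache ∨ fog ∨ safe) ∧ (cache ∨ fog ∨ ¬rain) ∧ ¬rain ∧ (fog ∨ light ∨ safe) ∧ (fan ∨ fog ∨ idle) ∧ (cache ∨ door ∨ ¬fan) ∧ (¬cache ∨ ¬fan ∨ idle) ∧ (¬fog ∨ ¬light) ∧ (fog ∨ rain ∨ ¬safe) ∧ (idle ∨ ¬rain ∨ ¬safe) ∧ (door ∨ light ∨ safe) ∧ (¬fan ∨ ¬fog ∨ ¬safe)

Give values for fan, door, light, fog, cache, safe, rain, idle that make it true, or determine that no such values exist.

fan = False; door = True; light = False; fog = True; cache = False; safe = False; rain = False; idle = True

Unit clause (¬cache) forces cache = False.
Unit clause (¬rain) forces rain = False.
In (door ∨ rain) only door is left, so door = True.
Set fan = False.
Try light = True:
  (¬light ∨ safe) forces safe = True.
  (¬fog ∨ rain ∨ ¬safe) forces fog = False.
  clause (fog ∨ rain ∨ ¬safe) is falsified — backtrack.
So light = False.
Try fog = False:
  (cache ∨ fog ∨ safe) forces safe = True.
  clause (fog ∨ rain ∨ ¬safe) is falsified — backtrack.
So fog = True.
  then (¬fog ∨ rain ∨ ¬safe) forces safe = False.
  then (fan ∨ idle ∨ safe) forces idle = True.
All clauses satisfied.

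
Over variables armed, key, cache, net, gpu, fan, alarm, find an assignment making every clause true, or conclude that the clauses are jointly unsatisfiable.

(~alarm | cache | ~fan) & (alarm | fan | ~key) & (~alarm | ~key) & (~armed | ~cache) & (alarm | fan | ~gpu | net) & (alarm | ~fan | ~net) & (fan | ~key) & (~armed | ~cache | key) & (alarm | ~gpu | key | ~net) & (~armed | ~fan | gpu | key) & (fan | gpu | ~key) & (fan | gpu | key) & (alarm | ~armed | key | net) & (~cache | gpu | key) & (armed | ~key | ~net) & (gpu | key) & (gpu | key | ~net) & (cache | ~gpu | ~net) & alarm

Unit clause (alarm) forces alarm = True.
In (~alarm | ~key) only ~key is left, so key = False.
In (gpu | key) only gpu is left, so gpu = True.
Set armed = False.
Set cache = False.
  then (~alarm | cache | ~fan) forces fan = False.
  then (cache | ~gpu | ~net) forces net = False.
All clauses satisfied.

armed: False, key: False, cache: False, net: False, gpu: True, fan: False, alarm: True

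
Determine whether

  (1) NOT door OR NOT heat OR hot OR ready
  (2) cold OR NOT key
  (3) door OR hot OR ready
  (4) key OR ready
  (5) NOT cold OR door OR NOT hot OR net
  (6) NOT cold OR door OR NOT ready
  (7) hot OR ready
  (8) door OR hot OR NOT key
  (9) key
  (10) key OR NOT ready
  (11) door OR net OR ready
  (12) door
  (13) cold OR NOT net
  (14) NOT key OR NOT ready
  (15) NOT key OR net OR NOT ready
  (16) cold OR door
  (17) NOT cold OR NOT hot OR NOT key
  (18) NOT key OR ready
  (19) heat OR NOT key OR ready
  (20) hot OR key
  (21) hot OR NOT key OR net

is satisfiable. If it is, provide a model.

UNSATISFIABLE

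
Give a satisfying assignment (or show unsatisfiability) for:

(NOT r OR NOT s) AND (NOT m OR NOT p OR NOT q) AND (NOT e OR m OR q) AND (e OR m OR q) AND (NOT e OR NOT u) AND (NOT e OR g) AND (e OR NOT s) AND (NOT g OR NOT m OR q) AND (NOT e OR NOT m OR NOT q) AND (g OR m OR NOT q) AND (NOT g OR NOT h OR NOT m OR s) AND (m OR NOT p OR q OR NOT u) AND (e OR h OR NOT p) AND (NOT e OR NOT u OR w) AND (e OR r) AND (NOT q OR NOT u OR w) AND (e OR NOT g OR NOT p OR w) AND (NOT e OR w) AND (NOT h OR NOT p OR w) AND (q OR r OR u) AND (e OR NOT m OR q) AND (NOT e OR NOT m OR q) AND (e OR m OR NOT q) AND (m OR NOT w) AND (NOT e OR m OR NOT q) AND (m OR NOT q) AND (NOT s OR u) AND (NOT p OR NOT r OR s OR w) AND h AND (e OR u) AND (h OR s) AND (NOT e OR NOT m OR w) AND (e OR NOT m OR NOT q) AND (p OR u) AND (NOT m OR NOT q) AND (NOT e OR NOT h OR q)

The formula is unsatisfiable.

Case q = True:
  (m OR NOT q) forces m = True.
  Clause (NOT m OR NOT q) is falsified — contradiction.
Case q = False:
  (h) forces h = True.
  (NOT e OR NOT h OR q) forces e = False.
  (e OR m OR q) forces m = True.
  Clause (e OR NOT m OR q) is falsified — contradiction.
Both cases fail, so the formula is unsatisfiable.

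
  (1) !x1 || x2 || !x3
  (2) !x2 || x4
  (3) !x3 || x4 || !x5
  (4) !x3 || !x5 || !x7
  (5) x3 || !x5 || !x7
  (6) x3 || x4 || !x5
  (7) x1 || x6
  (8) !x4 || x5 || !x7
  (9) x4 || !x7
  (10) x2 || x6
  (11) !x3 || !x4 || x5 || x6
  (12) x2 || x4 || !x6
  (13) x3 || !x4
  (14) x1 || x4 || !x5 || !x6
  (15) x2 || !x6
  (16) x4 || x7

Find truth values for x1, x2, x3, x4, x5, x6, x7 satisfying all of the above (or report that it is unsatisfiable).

Set x1 = True.
Try x2 = False:
  (!x1 || x2 || !x3) forces x3 = False.
  (x2 || x6) forces x6 = True.
  clause (x2 || !x6) is falsified — backtrack.
So x2 = True.
  then (!x2 || x4) forces x4 = True.
  then (x3 || !x4) forces x3 = True.
Set x5 = True.
  then (!x3 || !x5 || !x7) forces x7 = False.
Set x6 = False.
All clauses satisfied.

x1 = True, x2 = True, x3 = True, x4 = True, x5 = True, x6 = False, x7 = False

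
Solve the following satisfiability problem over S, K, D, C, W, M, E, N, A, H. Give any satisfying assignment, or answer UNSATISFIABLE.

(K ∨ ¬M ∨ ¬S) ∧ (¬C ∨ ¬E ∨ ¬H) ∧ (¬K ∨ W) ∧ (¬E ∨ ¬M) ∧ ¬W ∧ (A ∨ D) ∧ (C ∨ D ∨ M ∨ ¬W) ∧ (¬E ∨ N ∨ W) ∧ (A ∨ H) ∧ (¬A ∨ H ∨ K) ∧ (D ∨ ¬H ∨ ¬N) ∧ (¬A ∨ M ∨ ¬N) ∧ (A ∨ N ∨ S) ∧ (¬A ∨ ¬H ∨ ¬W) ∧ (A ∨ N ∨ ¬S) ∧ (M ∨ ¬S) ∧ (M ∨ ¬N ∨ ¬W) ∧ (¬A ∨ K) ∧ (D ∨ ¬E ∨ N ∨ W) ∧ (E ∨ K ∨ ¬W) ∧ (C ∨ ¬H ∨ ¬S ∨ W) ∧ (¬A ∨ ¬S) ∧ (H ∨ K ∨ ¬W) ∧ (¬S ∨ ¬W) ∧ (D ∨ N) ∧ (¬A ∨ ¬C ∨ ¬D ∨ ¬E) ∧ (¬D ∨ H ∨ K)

Unit clause (¬W) forces W = False.
In (¬K ∨ W) only ¬K is left, so K = False.
In (¬A ∨ K) only ¬A is left, so A = False.
In (A ∨ D) only D is left, so D = True.
In (A ∨ H) only H is left, so H = True.
Set S = False.
  then (A ∨ N ∨ S) forces N = True.
Set C = False.
Set M = False.
Set E = True.
All clauses satisfied.

S=F, K=F, D=T, C=F, W=F, M=F, E=T, N=T, A=F, H=T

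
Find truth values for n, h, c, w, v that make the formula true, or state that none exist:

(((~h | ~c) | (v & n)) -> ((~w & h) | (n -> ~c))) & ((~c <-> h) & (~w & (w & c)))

Unsatisfiable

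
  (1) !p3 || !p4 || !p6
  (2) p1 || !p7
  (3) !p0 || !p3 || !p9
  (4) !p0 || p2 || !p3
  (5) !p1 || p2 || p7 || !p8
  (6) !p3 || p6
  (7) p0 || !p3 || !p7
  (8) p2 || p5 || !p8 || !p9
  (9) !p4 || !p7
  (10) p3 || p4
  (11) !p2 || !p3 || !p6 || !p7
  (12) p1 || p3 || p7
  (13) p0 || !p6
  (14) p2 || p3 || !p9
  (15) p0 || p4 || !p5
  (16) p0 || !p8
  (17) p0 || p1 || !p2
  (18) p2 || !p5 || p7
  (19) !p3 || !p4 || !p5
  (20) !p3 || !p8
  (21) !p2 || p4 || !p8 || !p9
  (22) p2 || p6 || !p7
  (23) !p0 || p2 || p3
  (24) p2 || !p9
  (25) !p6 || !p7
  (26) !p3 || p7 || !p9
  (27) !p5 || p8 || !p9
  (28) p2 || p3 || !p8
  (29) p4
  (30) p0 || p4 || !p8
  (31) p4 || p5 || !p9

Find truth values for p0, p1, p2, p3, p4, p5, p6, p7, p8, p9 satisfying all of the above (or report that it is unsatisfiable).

p0: True, p1: True, p2: True, p3: False, p4: True, p5: False, p6: False, p7: False, p8: True, p9: True

Unit clause (p4) forces p4 = True.
In (!p4 || !p7) only !p7 is left, so p7 = False.
Set p0 = True.
Set p1 = True.
Try p2 = False:
  (!p0 || p2 || !p3) forces p3 = False.
  clause (!p0 || p2 || p3) is falsified — backtrack.
So p2 = True.
Try p3 = True:
  (!p3 || !p4 || !p6) forces p6 = False.
  clause (!p3 || p6) is falsified — backtrack.
So p3 = False.
Set p5 = False.
Set p6 = False.
Set p8 = True.
Set p9 = True.
All clauses satisfied.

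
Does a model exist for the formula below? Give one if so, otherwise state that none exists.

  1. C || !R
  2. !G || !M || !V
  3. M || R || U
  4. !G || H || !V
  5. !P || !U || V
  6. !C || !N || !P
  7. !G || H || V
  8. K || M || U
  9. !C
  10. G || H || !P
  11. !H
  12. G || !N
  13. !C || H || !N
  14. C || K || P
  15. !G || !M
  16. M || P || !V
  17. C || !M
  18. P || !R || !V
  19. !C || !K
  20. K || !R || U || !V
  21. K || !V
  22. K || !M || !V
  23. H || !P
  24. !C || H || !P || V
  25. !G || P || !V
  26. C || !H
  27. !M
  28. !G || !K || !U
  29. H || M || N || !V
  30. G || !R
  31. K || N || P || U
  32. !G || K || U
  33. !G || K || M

K: True, N: False, C: False, P: False, G: False, U: True, R: False, M: False, V: False, H: False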